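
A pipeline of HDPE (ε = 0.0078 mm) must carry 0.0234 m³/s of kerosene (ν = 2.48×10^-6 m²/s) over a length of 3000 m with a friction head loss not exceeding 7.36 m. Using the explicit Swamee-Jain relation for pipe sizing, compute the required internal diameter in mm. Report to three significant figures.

D ≈ 209 mm

Swamee-Jain (Type III): D = 0.66·[ε^1.25·(LQ²/(gh_f))^4.75 + ν·Q^9.4·(L/(gh_f))^5.2]^0.04
LQ²/(gh_f) = 0.02275; L/(gh_f) = 41.55
Term 1 = ε^1.25·(…)^4.75 = 6.47×10^-15; Term 2 = ν·Q^9.4·(…)^5.2 = 3.03×10^-13
D = 0.66·(6.47×10^-15 + 3.03×10^-13)^0.04 = 0.2085 m = 209 mm
Check: V = 0.685 m/s, Re = 5.76×10^4, f = 0.02028, h_f = 6.98 m ≈ 7.36 m ✓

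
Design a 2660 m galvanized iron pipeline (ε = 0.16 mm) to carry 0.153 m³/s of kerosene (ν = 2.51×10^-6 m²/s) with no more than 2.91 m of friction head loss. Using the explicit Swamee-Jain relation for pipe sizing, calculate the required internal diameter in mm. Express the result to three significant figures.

D ≈ 511 mm

Swamee-Jain (Type III): D = 0.66·[ε^1.25·(LQ²/(gh_f))^4.75 + ν·Q^9.4·(L/(gh_f))^5.2]^0.04
LQ²/(gh_f) = 2.181; L/(gh_f) = 93.18
Term 1 = ε^1.25·(…)^4.75 = 7.31×10^-4; Term 2 = ν·Q^9.4·(…)^5.2 = 9.47×10^-4
D = 0.66·(7.31×10^-4 + 9.47×10^-4)^0.04 = 0.5111 m = 511 mm
Check: V = 0.746 m/s, Re = 1.52×10^5, f = 0.01847, h_f = 2.72 m ≈ 2.91 m ✓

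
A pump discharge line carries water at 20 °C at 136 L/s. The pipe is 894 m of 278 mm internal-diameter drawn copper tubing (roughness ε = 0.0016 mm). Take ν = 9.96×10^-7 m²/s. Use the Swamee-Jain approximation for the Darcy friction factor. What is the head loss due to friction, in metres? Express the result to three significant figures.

V = 4Q/(πD²) = 4·0.136/(π·0.278²) = 2.241 m/s
Re = VD/ν = 2.241·0.278/9.96×10^-7 = 6.25×10^5 → turbulent
ε/D = 0.0016/278 = 5.76×10^-6
Swamee-Jain: f = 0.01269
h_f = f(L/D)V²/(2g) = 0.01269·(894/0.278)·2.241²/(2·9.81) = 10.44 m

h_f ≈ 10.4 m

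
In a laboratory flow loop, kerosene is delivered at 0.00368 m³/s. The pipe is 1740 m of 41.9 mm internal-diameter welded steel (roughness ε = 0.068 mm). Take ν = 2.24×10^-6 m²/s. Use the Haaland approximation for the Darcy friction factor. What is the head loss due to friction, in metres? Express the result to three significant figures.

V = 4Q/(πD²) = 4·0.00368/(π·0.0419²) = 2.669 m/s
Re = VD/ν = 2.669·0.0419/2.24×10^-6 = 4.99×10^4 → turbulent
ε/D = 0.068/41.9 = 0.00162
Haaland: f = 0.02538
h_f = f(L/D)V²/(2g) = 0.02538·(1740/0.0419)·2.669²/(2·9.81) = 382.6 m

h_f ≈ 383 m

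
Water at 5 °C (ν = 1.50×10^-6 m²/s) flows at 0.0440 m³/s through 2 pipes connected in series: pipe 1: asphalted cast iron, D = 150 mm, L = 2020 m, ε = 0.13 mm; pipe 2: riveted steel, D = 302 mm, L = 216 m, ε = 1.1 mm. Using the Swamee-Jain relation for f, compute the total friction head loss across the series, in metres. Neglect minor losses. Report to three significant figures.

Pipe 1: V = 2.490 m/s, Re = 2.49×10^5, ε/D = 8.67×10^-4, f = 0.02037, h_1 = f(L/D)V²/2g = 86.70 m
Pipe 2: V = 0.6143 m/s, Re = 1.24×10^5, ε/D = 0.00364, f = 0.02882, h_2 = f(L/D)V²/2g = 0.3964 m
Series → Q common, losses add: H = Σh = 87.09 m

H ≈ 87.1 m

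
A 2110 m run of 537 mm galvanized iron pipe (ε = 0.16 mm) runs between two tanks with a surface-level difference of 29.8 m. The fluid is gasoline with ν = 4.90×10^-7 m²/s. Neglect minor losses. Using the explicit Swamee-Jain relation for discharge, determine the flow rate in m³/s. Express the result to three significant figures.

Q ≈ 0.710 m³/s

Swamee-Jain (Type II): Q = -0.965·√(gD⁵h_f/L)·ln[ε/(3.7D) + √(3.17ν²L/(gD³h_f))]
√(gD⁵h_f/L) = √(9.81·0.537⁵·29.8/2110) = 0.07866
ε/(3.7D) = 8.05×10^-5; √(3.17ν²L/(gD³h_f)) = 5.96×10^-6
Q = -0.965·0.07866·ln(8.648×10^-5) = 0.7101 m³/s
Check: V = 3.14 m/s, Re = 3.44×10^6, f = 0.01520, h_f = 29.9 m ≈ 29.8 m ✓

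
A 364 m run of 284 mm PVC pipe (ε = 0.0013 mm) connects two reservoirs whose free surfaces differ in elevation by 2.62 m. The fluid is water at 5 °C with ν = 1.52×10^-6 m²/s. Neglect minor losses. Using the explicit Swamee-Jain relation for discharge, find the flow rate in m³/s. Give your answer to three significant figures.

Q ≈ 0.106 m³/s

Swamee-Jain (Type II): Q = -0.965·√(gD⁵h_f/L)·ln[ε/(3.7D) + √(3.17ν²L/(gD³h_f))]
√(gD⁵h_f/L) = √(9.81·0.284⁵·2.62/364) = 0.01142
ε/(3.7D) = 1.24×10^-6; √(3.17ν²L/(gD³h_f)) = 6.73×10^-5
Q = -0.965·0.01142·ln(6.853×10^-5) = 0.1057 m³/s
Check: V = 1.67 m/s, Re = 3.12×10^5, f = 0.01433, h_f = 2.60 m ≈ 2.62 m ✓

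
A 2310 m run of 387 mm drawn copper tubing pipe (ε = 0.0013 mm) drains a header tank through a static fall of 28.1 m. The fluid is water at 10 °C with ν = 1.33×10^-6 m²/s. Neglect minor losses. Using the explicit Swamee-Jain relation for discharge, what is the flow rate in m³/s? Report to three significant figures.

Swamee-Jain (Type II): Q = -0.965·√(gD⁵h_f/L)·ln[ε/(3.7D) + √(3.17ν²L/(gD³h_f))]
√(gD⁵h_f/L) = √(9.81·0.387⁵·28.1/2310) = 0.03219
ε/(3.7D) = 9.08×10^-7; √(3.17ν²L/(gD³h_f)) = 2.85×10^-5
Q = -0.965·0.03219·ln(2.938×10^-5) = 0.3241 m³/s
Check: V = 2.76 m/s, Re = 8.02×10^5, f = 0.01212, h_f = 28.0 m ≈ 28.1 m ✓

Q ≈ 0.324 m³/s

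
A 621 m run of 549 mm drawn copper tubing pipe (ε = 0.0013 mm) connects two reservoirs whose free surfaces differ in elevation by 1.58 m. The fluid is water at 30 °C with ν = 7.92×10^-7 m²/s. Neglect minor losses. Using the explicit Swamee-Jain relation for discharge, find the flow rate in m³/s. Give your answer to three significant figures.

Swamee-Jain (Type II): Q = -0.965·√(gD⁵h_f/L)·ln[ε/(3.7D) + √(3.17ν²L/(gD³h_f))]
√(gD⁵h_f/L) = √(9.81·0.549⁵·1.58/621) = 0.03528
ε/(3.7D) = 6.40×10^-7; √(3.17ν²L/(gD³h_f)) = 2.19×10^-5
Q = -0.965·0.03528·ln(2.258×10^-5) = 0.3642 m³/s
Check: V = 1.54 m/s, Re = 1.07×10^6, f = 0.01154, h_f = 1.58 m ≈ 1.58 m ✓

Q ≈ 0.364 m³/s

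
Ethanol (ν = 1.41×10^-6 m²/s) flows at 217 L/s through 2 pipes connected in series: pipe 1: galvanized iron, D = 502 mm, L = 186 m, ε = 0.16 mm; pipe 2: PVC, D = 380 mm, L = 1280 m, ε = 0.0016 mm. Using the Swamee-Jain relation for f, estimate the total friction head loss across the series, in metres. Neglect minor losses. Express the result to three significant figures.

H ≈ 8.61 m

Pipe 1: V = 1.096 m/s, Re = 3.90×10^5, ε/D = 3.19×10^-4, f = 0.01682, h_1 = f(L/D)V²/2g = 0.3818 m
Pipe 2: V = 1.913 m/s, Re = 5.16×10^5, ε/D = 4.21×10^-6, f = 0.01309, h_2 = f(L/D)V²/2g = 8.227 m
Series → Q common, losses add: H = Σh = 8.608 m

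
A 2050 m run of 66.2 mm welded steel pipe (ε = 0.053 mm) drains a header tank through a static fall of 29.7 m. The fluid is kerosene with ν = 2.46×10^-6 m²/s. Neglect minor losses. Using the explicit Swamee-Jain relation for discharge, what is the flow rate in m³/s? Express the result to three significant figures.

Swamee-Jain (Type II): Q = -0.965·√(gD⁵h_f/L)·ln[ε/(3.7D) + √(3.17ν²L/(gD³h_f))]
√(gD⁵h_f/L) = √(9.81·0.0662⁵·29.7/2050) = 4.251×10^-4
ε/(3.7D) = 2.16×10^-4; √(3.17ν²L/(gD³h_f)) = 6.82×10^-4
Q = -0.965·4.251×10^-4·ln(8.985×10^-4) = 0.002878 m³/s
Check: V = 0.836 m/s, Re = 2.25×10^4, f = 0.02705, h_f = 29.8 m ≈ 29.7 m ✓

Q ≈ 0.00288 m³/s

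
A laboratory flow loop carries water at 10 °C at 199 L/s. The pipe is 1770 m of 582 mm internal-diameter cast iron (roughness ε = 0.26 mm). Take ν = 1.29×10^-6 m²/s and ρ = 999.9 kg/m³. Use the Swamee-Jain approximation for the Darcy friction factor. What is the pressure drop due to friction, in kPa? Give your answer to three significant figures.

Δp ≈ 15.2 kPa

V = 4Q/(πD²) = 4·0.199/(π·0.582²) = 0.7480 m/s
Re = VD/ν = 0.7480·0.582/1.29×10^-6 = 3.37×10^5 → turbulent
ε/D = 0.26/582 = 4.47×10^-4
Swamee-Jain: f = 0.01786
h_f = f(L/D)V²/(2g) = 0.01786·(1770/0.582)·0.7480²/(2·9.81) = 1.549 m
Δp = ρg·h_f = 999.9·9.81·1.549 = 15.20 kPa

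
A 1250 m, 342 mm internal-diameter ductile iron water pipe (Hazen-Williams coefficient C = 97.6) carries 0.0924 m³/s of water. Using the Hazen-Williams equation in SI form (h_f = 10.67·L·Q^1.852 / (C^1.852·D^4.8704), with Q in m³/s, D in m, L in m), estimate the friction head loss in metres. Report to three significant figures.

h_f = 10.67·1250·0.0924^1.852 / (97.6^1.852·0.342^4.8704) = 6.230 m

h_f ≈ 6.23 m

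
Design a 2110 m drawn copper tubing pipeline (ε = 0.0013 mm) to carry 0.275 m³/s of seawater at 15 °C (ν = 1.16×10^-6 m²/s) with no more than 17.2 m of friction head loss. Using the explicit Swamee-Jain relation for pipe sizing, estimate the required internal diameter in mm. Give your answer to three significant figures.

D ≈ 398 mm

Swamee-Jain (Type III): D = 0.66·[ε^1.25·(LQ²/(gh_f))^4.75 + ν·Q^9.4·(L/(gh_f))^5.2]^0.04
LQ²/(gh_f) = 0.9457; L/(gh_f) = 12.51
Term 1 = ε^1.25·(…)^4.75 = 3.37×10^-8; Term 2 = ν·Q^9.4·(…)^5.2 = 3.16×10^-6
D = 0.66·(3.37×10^-8 + 3.16×10^-6)^0.04 = 0.3978 m = 398 mm
Check: V = 2.21 m/s, Re = 7.59×10^5, f = 0.01224, h_f = 16.2 m ≈ 17.2 m ✓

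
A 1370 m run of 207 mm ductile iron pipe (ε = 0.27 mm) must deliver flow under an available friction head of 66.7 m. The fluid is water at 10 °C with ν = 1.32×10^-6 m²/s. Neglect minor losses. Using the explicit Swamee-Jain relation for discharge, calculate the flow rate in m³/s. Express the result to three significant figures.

Swamee-Jain (Type II): Q = -0.965·√(gD⁵h_f/L)·ln[ε/(3.7D) + √(3.17ν²L/(gD³h_f))]
√(gD⁵h_f/L) = √(9.81·0.207⁵·66.7/1370) = 0.01347
ε/(3.7D) = 3.53×10^-4; √(3.17ν²L/(gD³h_f)) = 3.61×10^-5
Q = -0.965·0.01347·ln(3.886×10^-4) = 0.1021 m³/s
Check: V = 3.03 m/s, Re = 4.76×10^5, f = 0.02161, h_f = 67.1 m ≈ 66.7 m ✓

Q ≈ 0.102 m³/s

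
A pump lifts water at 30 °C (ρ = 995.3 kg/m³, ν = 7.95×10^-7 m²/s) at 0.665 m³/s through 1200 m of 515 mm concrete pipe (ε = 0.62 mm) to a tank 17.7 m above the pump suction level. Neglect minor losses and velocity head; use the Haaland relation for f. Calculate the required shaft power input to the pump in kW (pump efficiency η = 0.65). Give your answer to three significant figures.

P_shaft ≈ 427 kW

V = 4Q/(πD²) = 3.192 m/s; Re = 2.07×10^6; ε/D = 0.00120; f = 0.02071
h_f = f(L/D)V²/2g = 25.06 m
Total head H = z + h_f = 17.7 + 25.06 = 42.76 m
P_hyd = ρgQH = 995.3·9.81·0.665·42.76 = 277.7 kW
P_shaft = P_hyd/η = 277.7/0.65 = 427.2 kW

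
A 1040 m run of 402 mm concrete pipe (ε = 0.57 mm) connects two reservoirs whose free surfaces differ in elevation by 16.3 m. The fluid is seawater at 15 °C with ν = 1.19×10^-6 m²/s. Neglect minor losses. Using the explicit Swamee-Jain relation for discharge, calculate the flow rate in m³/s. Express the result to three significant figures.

Swamee-Jain (Type II): Q = -0.965·√(gD⁵h_f/L)·ln[ε/(3.7D) + √(3.17ν²L/(gD³h_f))]
√(gD⁵h_f/L) = √(9.81·0.402⁵·16.3/1040) = 0.04018
ε/(3.7D) = 3.83×10^-4; √(3.17ν²L/(gD³h_f)) = 2.12×10^-5
Q = -0.965·0.04018·ln(4.044×10^-4) = 0.3029 m³/s
Check: V = 2.39 m/s, Re = 8.06×10^5, f = 0.02180, h_f = 16.4 m ≈ 16.3 m ✓

Q ≈ 0.303 m³/s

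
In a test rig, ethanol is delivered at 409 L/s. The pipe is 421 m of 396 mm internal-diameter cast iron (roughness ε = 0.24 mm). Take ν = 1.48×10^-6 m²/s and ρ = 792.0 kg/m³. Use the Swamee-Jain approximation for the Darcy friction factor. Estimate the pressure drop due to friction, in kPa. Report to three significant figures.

V = 4Q/(πD²) = 4·0.409/(π·0.396²) = 3.321 m/s
Re = VD/ν = 3.321·0.396/1.48×10^-6 = 8.89×10^5 → turbulent
ε/D = 0.24/396 = 6.06×10^-4
Swamee-Jain: f = 0.01804
h_f = f(L/D)V²/(2g) = 0.01804·(421/0.396)·3.321²/(2·9.81) = 10.78 m
Δp = ρg·h_f = 792.0·9.81·10.78 = 83.74 kPa

Δp ≈ 83.7 kPa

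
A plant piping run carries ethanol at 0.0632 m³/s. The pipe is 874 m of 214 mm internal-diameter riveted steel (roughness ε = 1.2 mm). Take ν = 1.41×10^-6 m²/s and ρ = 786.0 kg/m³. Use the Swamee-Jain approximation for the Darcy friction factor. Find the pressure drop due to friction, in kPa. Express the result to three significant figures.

Δp ≈ 158 kPa

V = 4Q/(πD²) = 4·0.0632/(π·0.214²) = 1.757 m/s
Re = VD/ν = 1.757·0.214/1.41×10^-6 = 2.67×10^5 → turbulent
ε/D = 1.2/214 = 0.00561
Swamee-Jain: f = 0.03192
h_f = f(L/D)V²/(2g) = 0.03192·(874/0.214)·1.757²/(2·9.81) = 20.52 m
Δp = ρg·h_f = 786.0·9.81·20.52 = 158.2 kPa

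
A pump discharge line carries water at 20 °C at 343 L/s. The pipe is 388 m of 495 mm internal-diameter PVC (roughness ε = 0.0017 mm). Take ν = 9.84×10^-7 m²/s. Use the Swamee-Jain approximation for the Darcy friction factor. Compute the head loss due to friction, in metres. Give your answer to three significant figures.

h_f ≈ 1.51 m

V = 4Q/(πD²) = 4·0.343/(π·0.495²) = 1.782 m/s
Re = VD/ν = 1.782·0.495/9.84×10^-7 = 8.97×10^5 → turbulent
ε/D = 0.0017/495 = 3.43×10^-6
Swamee-Jain: f = 0.01190
h_f = f(L/D)V²/(2g) = 0.01190·(388/0.495)·1.782²/(2·9.81) = 1.511 m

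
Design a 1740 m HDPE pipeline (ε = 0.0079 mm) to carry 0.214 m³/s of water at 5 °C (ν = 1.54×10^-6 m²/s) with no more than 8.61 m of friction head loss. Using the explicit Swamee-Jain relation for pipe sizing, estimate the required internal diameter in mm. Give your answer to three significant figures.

D ≈ 407 mm

Swamee-Jain (Type III): D = 0.66·[ε^1.25·(LQ²/(gh_f))^4.75 + ν·Q^9.4·(L/(gh_f))^5.2]^0.04
LQ²/(gh_f) = 0.9434; L/(gh_f) = 20.60
Term 1 = ε^1.25·(…)^4.75 = 3.18×10^-7; Term 2 = ν·Q^9.4·(…)^5.2 = 5.32×10^-6
D = 0.66·(3.18×10^-7 + 5.32×10^-6)^0.04 = 0.4070 m = 407 mm
Check: V = 1.65 m/s, Re = 4.35×10^5, f = 0.01371, h_f = 8.08 m ≈ 8.61 m ✓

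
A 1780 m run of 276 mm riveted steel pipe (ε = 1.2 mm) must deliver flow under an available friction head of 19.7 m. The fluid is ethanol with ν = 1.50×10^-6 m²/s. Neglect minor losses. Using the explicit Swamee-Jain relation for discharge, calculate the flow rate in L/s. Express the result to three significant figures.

Swamee-Jain (Type II): Q = -0.965·√(gD⁵h_f/L)·ln[ε/(3.7D) + √(3.17ν²L/(gD³h_f))]
√(gD⁵h_f/L) = √(9.81·0.276⁵·19.7/1780) = 0.01319
ε/(3.7D) = 0.00118; √(3.17ν²L/(gD³h_f)) = 5.59×10^-5
Q = -0.965·0.01319·ln(0.001231) = 0.08526 m³/s
Check: V = 1.43 m/s, Re = 2.62×10^5, f = 0.02967, h_f = 19.8 m ≈ 19.7 m ✓

Q ≈ 85.3 L/s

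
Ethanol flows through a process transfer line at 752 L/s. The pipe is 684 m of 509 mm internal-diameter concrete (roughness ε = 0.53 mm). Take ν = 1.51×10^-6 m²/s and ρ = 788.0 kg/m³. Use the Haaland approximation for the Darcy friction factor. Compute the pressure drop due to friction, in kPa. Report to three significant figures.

V = 4Q/(πD²) = 4·0.752/(π·0.509²) = 3.696 m/s
Re = VD/ν = 3.696·0.509/1.51×10^-6 = 1.25×10^6 → turbulent
ε/D = 0.53/509 = 0.00104
Haaland: f = 0.02008
h_f = f(L/D)V²/(2g) = 0.02008·(684/0.509)·3.696²/(2·9.81) = 18.78 m
Δp = ρg·h_f = 788.0·9.81·18.78 = 145.2 kPa

Δp ≈ 145 kPa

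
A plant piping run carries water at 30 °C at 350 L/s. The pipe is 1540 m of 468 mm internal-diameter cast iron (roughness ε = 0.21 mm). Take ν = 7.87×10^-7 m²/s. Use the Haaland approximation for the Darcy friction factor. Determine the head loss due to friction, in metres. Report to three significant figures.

V = 4Q/(πD²) = 4·0.350/(π·0.468²) = 2.035 m/s
Re = VD/ν = 2.035·0.468/7.87×10^-7 = 1.21×10^6 → turbulent
ε/D = 0.21/468 = 4.49×10^-4
Haaland: f = 0.01673
h_f = f(L/D)V²/(2g) = 0.01673·(1540/0.468)·2.035²/(2·9.81) = 11.62 m

h_f ≈ 11.6 m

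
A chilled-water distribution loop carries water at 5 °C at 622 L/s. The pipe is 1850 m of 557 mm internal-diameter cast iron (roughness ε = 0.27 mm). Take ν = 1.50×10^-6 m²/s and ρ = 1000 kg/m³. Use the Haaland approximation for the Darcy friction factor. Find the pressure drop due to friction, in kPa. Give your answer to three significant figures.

Δp ≈ 185 kPa

V = 4Q/(πD²) = 4·0.622/(π·0.557²) = 2.553 m/s
Re = VD/ν = 2.553·0.557/1.50×10^-6 = 9.48×10^5 → turbulent
ε/D = 0.27/557 = 4.85×10^-4
Haaland: f = 0.01709
h_f = f(L/D)V²/(2g) = 0.01709·(1850/0.557)·2.553²/(2·9.81) = 18.85 m
Δp = ρg·h_f = 1000·9.81·18.85 = 184.9 kPa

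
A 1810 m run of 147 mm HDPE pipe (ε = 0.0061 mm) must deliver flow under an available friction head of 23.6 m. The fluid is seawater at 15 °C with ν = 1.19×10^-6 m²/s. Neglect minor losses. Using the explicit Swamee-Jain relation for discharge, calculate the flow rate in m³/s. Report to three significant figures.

Swamee-Jain (Type II): Q = -0.965·√(gD⁵h_f/L)·ln[ε/(3.7D) + √(3.17ν²L/(gD³h_f))]
√(gD⁵h_f/L) = √(9.81·0.147⁵·23.6/1810) = 0.002963
ε/(3.7D) = 1.12×10^-5; √(3.17ν²L/(gD³h_f)) = 1.05×10^-4
Q = -0.965·0.002963·ln(1.163×10^-4) = 0.02590 m³/s
Check: V = 1.53 m/s, Re = 1.89×10^5, f = 0.01607, h_f = 23.5 m ≈ 23.6 m ✓

Q ≈ 0.0259 m³/s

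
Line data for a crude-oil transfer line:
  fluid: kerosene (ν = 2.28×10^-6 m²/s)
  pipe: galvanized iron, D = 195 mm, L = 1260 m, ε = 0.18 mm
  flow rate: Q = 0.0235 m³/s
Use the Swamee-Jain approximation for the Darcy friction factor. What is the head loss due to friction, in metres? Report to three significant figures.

h_f ≈ 4.70 m

V = 4Q/(πD²) = 4·0.0235/(π·0.195²) = 0.7869 m/s
Re = VD/ν = 0.7869·0.195/2.28×10^-6 = 6.73×10^4 → turbulent
ε/D = 0.18/195 = 9.23×10^-4
Swamee-Jain: f = 0.02305
h_f = f(L/D)V²/(2g) = 0.02305·(1260/0.195)·0.7869²/(2·9.81) = 4.700 m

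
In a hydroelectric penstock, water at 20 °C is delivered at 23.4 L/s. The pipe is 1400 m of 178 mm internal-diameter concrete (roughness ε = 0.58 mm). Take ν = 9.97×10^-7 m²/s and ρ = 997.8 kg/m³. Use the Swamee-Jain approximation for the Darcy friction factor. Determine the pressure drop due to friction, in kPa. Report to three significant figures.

Δp ≈ 96.2 kPa

V = 4Q/(πD²) = 4·0.0234/(π·0.178²) = 0.9403 m/s
Re = VD/ν = 0.9403·0.178/9.97×10^-7 = 1.68×10^5 → turbulent
ε/D = 0.58/178 = 0.00326
Swamee-Jain: f = 0.02773
h_f = f(L/D)V²/(2g) = 0.02773·(1400/0.178)·0.9403²/(2·9.81) = 9.831 m
Δp = ρg·h_f = 997.8·9.81·9.831 = 96.23 kPa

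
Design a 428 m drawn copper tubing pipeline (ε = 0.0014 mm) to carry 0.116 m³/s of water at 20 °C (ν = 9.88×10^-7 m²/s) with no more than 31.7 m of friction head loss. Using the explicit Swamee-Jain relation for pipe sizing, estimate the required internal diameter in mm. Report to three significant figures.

D ≈ 181 mm

Swamee-Jain (Type III): D = 0.66·[ε^1.25·(LQ²/(gh_f))^4.75 + ν·Q^9.4·(L/(gh_f))^5.2]^0.04
LQ²/(gh_f) = 0.01852; L/(gh_f) = 1.376
Term 1 = ε^1.25·(…)^4.75 = 2.84×10^-16; Term 2 = ν·Q^9.4·(…)^5.2 = 8.36×10^-15
D = 0.66·(2.84×10^-16 + 8.36×10^-15)^0.04 = 0.1807 m = 181 mm
Check: V = 4.52 m/s, Re = 8.27×10^5, f = 0.01216, h_f = 30.0 m ≈ 31.7 m ✓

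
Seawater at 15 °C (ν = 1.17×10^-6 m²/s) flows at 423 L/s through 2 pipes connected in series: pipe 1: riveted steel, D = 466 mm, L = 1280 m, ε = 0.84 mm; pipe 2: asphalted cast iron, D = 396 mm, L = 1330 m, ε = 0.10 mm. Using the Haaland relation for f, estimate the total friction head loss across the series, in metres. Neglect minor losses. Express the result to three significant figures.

H ≈ 50.2 m

Pipe 1: V = 2.480 m/s, Re = 9.88×10^5, ε/D = 0.00180, f = 0.02301, h_1 = f(L/D)V²/2g = 19.81 m
Pipe 2: V = 3.434 m/s, Re = 1.16×10^6, ε/D = 2.53×10^-4, f = 0.01506, h_2 = f(L/D)V²/2g = 30.41 m
Series → Q common, losses add: H = Σh = 50.22 m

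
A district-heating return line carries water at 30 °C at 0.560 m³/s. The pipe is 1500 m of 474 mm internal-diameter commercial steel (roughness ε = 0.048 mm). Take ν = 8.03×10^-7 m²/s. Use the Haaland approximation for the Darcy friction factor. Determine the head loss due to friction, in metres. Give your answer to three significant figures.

h_f ≈ 20.8 m

V = 4Q/(πD²) = 4·0.560/(π·0.474²) = 3.174 m/s
Re = VD/ν = 3.174·0.474/8.03×10^-7 = 1.87×10^6 → turbulent
ε/D = 0.048/474 = 1.01×10^-4
Haaland: f = 0.01280
h_f = f(L/D)V²/(2g) = 0.01280·(1500/0.474)·3.174²/(2·9.81) = 20.80 m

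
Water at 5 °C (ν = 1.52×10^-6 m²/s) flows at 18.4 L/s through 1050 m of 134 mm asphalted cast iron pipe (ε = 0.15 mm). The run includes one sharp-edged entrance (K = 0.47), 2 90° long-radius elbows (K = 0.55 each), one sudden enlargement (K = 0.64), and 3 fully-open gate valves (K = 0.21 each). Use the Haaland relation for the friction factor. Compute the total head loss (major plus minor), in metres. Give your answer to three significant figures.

V = 4Q/(πD²) = 1.305 m/s; V²/2g = 0.08676 m
Re = 1.15×10^5, ε/D = 0.00112 → f = 0.02212 (Haaland)
Major: h_f = f(L/D)·V²/2g = 0.02212·7836·0.08676 = 15.04 m
Minor: ΣK = 2.84; h_m = ΣK·V²/2g = 0.2464 m
Total H_L = 15.04 + 0.2464 = 15.29 m

H_L ≈ 15.3 m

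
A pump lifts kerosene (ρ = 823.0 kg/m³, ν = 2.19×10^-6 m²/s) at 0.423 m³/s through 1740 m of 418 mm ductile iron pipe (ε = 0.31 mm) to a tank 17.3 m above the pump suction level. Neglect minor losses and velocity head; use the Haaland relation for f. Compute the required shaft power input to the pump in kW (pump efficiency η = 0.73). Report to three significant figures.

P_shaft ≈ 259 kW

V = 4Q/(πD²) = 3.082 m/s; Re = 5.88×10^5; ε/D = 7.42×10^-4; f = 0.01887
h_f = f(L/D)V²/2g = 38.04 m
Total head H = z + h_f = 17.3 + 38.04 = 55.34 m
P_hyd = ρgQH = 823.0·9.81·0.423·55.34 = 189.0 kW
P_shaft = P_hyd/η = 189.0/0.73 = 258.9 kW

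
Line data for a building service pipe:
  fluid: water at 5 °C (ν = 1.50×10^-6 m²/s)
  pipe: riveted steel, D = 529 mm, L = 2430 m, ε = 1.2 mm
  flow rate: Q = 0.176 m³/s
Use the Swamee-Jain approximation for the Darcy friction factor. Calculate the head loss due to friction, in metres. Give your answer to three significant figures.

h_f ≈ 3.75 m

V = 4Q/(πD²) = 4·0.176/(π·0.529²) = 0.8008 m/s
Re = VD/ν = 0.8008·0.529/1.50×10^-6 = 2.82×10^5 → turbulent
ε/D = 1.2/529 = 0.00227
Swamee-Jain: f = 0.02496
h_f = f(L/D)V²/(2g) = 0.02496·(2430/0.529)·0.8008²/(2·9.81) = 3.748 m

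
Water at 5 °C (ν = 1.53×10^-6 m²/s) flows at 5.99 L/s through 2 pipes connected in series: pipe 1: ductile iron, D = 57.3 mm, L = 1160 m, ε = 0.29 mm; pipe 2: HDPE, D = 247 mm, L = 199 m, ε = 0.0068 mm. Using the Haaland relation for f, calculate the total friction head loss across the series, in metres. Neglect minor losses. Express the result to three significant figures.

H ≈ 175 m

Pipe 1: V = 2.323 m/s, Re = 8.70×10^4, ε/D = 0.00506, f = 0.03151, h_1 = f(L/D)V²/2g = 175.4 m
Pipe 2: V = 0.1250 m/s, Re = 2.02×10^4, ε/D = 2.75×10^-5, f = 0.02573, h_2 = f(L/D)V²/2g = 0.01651 m
Series → Q common, losses add: H = Σh = 175.4 m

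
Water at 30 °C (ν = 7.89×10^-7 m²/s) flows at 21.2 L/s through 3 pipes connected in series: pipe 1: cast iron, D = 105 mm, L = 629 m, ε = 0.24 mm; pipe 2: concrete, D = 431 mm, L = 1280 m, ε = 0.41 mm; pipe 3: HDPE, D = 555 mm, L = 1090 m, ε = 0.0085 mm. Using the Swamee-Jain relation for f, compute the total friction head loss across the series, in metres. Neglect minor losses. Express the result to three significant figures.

H ≈ 45.7 m

Pipe 1: V = 2.448 m/s, Re = 3.26×10^5, ε/D = 0.00229, f = 0.02492, h_1 = f(L/D)V²/2g = 45.61 m
Pipe 2: V = 0.1453 m/s, Re = 7.94×10^4, ε/D = 9.51×10^-4, f = 0.02270, h_2 = f(L/D)V²/2g = 0.07257 m
Pipe 3: V = 0.08763 m/s, Re = 6.16×10^4, ε/D = 1.53×10^-5, f = 0.01989, h_3 = f(L/D)V²/2g = 0.01529 m
Series → Q common, losses add: H = Σh = 45.70 m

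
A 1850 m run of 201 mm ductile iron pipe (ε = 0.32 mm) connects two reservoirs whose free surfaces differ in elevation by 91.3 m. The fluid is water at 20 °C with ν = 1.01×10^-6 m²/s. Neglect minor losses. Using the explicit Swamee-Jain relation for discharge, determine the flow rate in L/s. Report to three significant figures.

Swamee-Jain (Type II): Q = -0.965·√(gD⁵h_f/L)·ln[ε/(3.7D) + √(3.17ν²L/(gD³h_f))]
√(gD⁵h_f/L) = √(9.81·0.201⁵·91.3/1850) = 0.01260
ε/(3.7D) = 4.30×10^-4; √(3.17ν²L/(gD³h_f)) = 2.87×10^-5
Q = -0.965·0.01260·ln(4.590×10^-4) = 0.09348 m³/s
Check: V = 2.95 m/s, Re = 5.86×10^5, f = 0.02254, h_f = 91.8 m ≈ 91.3 m ✓

Q ≈ 93.5 L/s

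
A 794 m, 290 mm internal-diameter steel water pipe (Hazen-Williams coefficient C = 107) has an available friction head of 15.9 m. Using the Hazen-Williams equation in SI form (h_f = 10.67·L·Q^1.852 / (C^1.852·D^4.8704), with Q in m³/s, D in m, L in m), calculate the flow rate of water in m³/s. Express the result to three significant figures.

Q ≈ 0.139 m³/s

Rearranging: Q = [h_f·C^1.852·D^4.8704 / (10.67·L)]^(1/1.852)
Q = [15.9·107^1.852·0.290^4.8704 / (10.67·794)]^0.540 = 0.1391 m³/s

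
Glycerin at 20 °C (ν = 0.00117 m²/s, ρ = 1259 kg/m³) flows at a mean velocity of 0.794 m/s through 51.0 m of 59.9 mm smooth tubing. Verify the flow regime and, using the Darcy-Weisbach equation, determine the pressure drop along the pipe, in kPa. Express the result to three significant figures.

Δp ≈ 532 kPa

Re = VD/ν = 0.794·0.05990/0.00117 = 40.7 → laminar (Re < 2300)
f = 64/Re = 1.574
h_f = f(L/D)V²/(2g) = 1.574·(51.0/0.05990)·0.794²/(2·9.81) = 43.07 m
Δp = ρg·h_f = 1259·9.81·43.07 = 532.0 kPa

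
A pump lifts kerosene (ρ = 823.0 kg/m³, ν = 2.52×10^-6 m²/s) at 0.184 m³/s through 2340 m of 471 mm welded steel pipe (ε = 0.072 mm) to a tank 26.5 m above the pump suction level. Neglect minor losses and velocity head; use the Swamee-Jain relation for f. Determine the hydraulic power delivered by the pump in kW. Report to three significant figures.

V = 4Q/(πD²) = 1.056 m/s; Re = 1.97×10^5; ε/D = 1.53×10^-4; f = 0.01683
h_f = f(L/D)V²/2g = 4.752 m
Total head H = z + h_f = 26.5 + 4.752 = 31.25 m
P_hyd = ρgQH = 823.0·9.81·0.184·31.25 = 46.43 kW

P_hyd ≈ 46.4 kW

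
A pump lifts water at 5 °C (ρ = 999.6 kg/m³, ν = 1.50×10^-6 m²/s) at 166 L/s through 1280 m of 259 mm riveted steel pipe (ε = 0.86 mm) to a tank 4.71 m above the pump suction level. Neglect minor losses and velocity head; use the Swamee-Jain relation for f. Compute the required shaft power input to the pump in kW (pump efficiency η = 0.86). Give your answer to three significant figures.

V = 4Q/(πD²) = 3.151 m/s; Re = 5.44×10^5; ε/D = 0.00332; f = 0.02726
h_f = f(L/D)V²/2g = 68.17 m
Total head H = z + h_f = 4.71 + 68.17 = 72.88 m
P_hyd = ρgQH = 999.6·9.81·0.166·72.88 = 118.6 kW
P_shaft = P_hyd/η = 118.6/0.86 = 137.9 kW

P_shaft ≈ 138 kW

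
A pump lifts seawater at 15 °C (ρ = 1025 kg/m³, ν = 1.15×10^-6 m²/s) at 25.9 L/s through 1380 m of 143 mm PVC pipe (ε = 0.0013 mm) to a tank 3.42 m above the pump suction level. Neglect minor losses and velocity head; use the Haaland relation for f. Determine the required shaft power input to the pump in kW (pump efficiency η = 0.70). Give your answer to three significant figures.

P_shaft ≈ 8.67 kW

V = 4Q/(πD²) = 1.613 m/s; Re = 2.01×10^5; ε/D = 9.09×10^-6; f = 0.01554
h_f = f(L/D)V²/2g = 19.88 m
Total head H = z + h_f = 3.42 + 19.88 = 23.30 m
P_hyd = ρgQH = 1025·9.81·0.0259·23.30 = 6.069 kW
P_shaft = P_hyd/η = 6.069/0.70 = 8.670 kW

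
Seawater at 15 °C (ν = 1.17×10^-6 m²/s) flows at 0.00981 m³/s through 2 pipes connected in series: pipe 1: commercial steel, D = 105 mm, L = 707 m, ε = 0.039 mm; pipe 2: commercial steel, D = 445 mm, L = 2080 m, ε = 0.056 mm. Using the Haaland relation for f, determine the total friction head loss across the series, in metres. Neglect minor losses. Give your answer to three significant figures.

Pipe 1: V = 1.133 m/s, Re = 1.02×10^5, ε/D = 3.71×10^-4, f = 0.01947, h_1 = f(L/D)V²/2g = 8.576 m
Pipe 2: V = 0.06308 m/s, Re = 2.40×10^4, ε/D = 1.26×10^-4, f = 0.02484, h_2 = f(L/D)V²/2g = 0.02354 m
Series → Q common, losses add: H = Σh = 8.599 m

H ≈ 8.60 m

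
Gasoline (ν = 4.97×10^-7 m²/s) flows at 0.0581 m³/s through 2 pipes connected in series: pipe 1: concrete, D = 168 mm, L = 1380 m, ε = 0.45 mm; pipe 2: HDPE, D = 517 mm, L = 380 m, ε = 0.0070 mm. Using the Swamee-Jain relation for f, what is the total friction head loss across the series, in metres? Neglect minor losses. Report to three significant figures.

Pipe 1: V = 2.621 m/s, Re = 8.86×10^5, ε/D = 0.00268, f = 0.02560, h_1 = f(L/D)V²/2g = 73.62 m
Pipe 2: V = 0.2768 m/s, Re = 2.88×10^5, ε/D = 1.35×10^-5, f = 0.01464, h_2 = f(L/D)V²/2g = 0.04201 m
Series → Q common, losses add: H = Σh = 73.66 m

H ≈ 73.7 m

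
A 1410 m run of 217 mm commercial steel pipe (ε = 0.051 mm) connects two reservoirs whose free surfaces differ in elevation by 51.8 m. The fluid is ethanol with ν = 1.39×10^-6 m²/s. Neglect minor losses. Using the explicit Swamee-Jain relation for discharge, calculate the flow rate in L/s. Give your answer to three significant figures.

Q ≈ 117 L/s

Swamee-Jain (Type II): Q = -0.965·√(gD⁵h_f/L)·ln[ε/(3.7D) + √(3.17ν²L/(gD³h_f))]
√(gD⁵h_f/L) = √(9.81·0.217⁵·51.8/1410) = 0.01317
ε/(3.7D) = 6.35×10^-5; √(3.17ν²L/(gD³h_f)) = 4.08×10^-5
Q = -0.965·0.01317·ln(1.043×10^-4) = 0.1165 m³/s
Check: V = 3.15 m/s, Re = 4.92×10^5, f = 0.01585, h_f = 52.1 m ≈ 51.8 m ✓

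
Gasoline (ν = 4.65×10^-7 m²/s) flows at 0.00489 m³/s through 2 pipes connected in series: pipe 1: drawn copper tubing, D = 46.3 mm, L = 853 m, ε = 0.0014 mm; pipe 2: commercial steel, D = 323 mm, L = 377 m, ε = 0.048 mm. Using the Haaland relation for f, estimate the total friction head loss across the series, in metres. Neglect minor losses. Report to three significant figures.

Pipe 1: V = 2.904 m/s, Re = 2.89×10^5, ε/D = 3.02×10^-5, f = 0.01469, h_1 = f(L/D)V²/2g = 116.4 m
Pipe 2: V = 0.05968 m/s, Re = 4.15×10^4, ε/D = 1.49×10^-4, f = 0.02200, h_2 = f(L/D)V²/2g = 0.004661 m
Series → Q common, losses add: H = Σh = 116.4 m

H ≈ 116 m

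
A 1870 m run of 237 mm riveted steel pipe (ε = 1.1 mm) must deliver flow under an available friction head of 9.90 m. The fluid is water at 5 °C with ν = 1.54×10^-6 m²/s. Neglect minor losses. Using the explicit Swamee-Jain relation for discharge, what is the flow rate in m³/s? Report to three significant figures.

Swamee-Jain (Type II): Q = -0.965·√(gD⁵h_f/L)·ln[ε/(3.7D) + √(3.17ν²L/(gD³h_f))]
√(gD⁵h_f/L) = √(9.81·0.237⁵·9.90/1870) = 0.006232
ε/(3.7D) = 0.00125; √(3.17ν²L/(gD³h_f)) = 1.04×10^-4
Q = -0.965·0.006232·ln(0.001359) = 0.03970 m³/s
Check: V = 0.900 m/s, Re = 1.38×10^5, f = 0.03063, h_f = 9.97 m ≈ 9.90 m ✓

Q ≈ 0.0397 m³/s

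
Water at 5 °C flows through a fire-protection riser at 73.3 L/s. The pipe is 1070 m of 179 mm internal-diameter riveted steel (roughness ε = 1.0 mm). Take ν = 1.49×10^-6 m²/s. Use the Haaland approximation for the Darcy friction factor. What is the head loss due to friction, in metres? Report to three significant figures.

h_f ≈ 82.0 m

V = 4Q/(πD²) = 4·0.0733/(π·0.179²) = 2.913 m/s
Re = VD/ν = 2.913·0.179/1.49×10^-6 = 3.50×10^5 → turbulent
ε/D = 1.0/179 = 0.00559
Haaland: f = 0.03171
h_f = f(L/D)V²/(2g) = 0.03171·(1070/0.179)·2.913²/(2·9.81) = 81.96 m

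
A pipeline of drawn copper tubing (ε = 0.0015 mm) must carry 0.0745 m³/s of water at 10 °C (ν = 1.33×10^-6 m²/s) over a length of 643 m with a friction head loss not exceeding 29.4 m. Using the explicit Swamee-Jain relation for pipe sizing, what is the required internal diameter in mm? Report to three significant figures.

Swamee-Jain (Type III): D = 0.66·[ε^1.25·(LQ²/(gh_f))^4.75 + ν·Q^9.4·(L/(gh_f))^5.2]^0.04
LQ²/(gh_f) = 0.01237; L/(gh_f) = 2.229
Term 1 = ε^1.25·(…)^4.75 = 4.57×10^-17; Term 2 = ν·Q^9.4·(…)^5.2 = 2.15×10^-15
D = 0.66·(4.57×10^-17 + 2.15×10^-15)^0.04 = 0.1711 m = 171 mm
Check: V = 3.24 m/s, Re = 4.17×10^5, f = 0.01365, h_f = 27.5 m ≈ 29.4 m ✓

D ≈ 171 mm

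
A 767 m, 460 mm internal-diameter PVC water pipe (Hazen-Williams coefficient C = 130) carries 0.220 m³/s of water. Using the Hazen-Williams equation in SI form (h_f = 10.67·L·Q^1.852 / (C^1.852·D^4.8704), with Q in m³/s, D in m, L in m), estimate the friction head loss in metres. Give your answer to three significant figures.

h_f = 10.67·767·0.220^1.852 / (130^1.852·0.460^4.8704) = 2.646 m

h_f ≈ 2.65 m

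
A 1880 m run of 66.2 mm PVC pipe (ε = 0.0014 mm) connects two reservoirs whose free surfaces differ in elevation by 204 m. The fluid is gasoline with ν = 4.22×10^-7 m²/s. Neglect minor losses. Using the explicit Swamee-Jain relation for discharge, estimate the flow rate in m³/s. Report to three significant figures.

Q ≈ 0.0112 m³/s

Swamee-Jain (Type II): Q = -0.965·√(gD⁵h_f/L)·ln[ε/(3.7D) + √(3.17ν²L/(gD³h_f))]
√(gD⁵h_f/L) = √(9.81·0.0662⁵·204/1880) = 0.001163
ε/(3.7D) = 5.72×10^-6; √(3.17ν²L/(gD³h_f)) = 4.28×10^-5
Q = -0.965·0.001163·ln(4.847×10^-5) = 0.01115 m³/s
Check: V = 3.24 m/s, Re = 5.08×10^5, f = 0.01339, h_f = 203 m ≈ 204 m ✓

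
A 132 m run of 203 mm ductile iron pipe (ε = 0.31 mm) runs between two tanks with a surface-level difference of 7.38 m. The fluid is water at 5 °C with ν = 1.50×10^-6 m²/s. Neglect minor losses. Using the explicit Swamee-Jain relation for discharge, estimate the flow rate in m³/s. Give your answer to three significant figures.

Q ≈ 0.102 m³/s

Swamee-Jain (Type II): Q = -0.965·√(gD⁵h_f/L)·ln[ε/(3.7D) + √(3.17ν²L/(gD³h_f))]
√(gD⁵h_f/L) = √(9.81·0.203⁵·7.38/132) = 0.01375
ε/(3.7D) = 4.13×10^-4; √(3.17ν²L/(gD³h_f)) = 3.94×10^-5
Q = -0.965·0.01375·ln(4.522×10^-4) = 0.1022 m³/s
Check: V = 3.16 m/s, Re = 4.27×10^5, f = 0.02247, h_f = 7.42 m ≈ 7.38 m ✓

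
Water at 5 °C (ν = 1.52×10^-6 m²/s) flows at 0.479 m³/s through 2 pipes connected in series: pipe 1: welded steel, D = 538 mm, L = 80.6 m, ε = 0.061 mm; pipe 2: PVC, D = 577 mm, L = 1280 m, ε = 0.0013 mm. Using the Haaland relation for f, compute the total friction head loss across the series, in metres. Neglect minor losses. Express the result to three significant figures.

H ≈ 5.16 m

Pipe 1: V = 2.107 m/s, Re = 7.46×10^5, ε/D = 1.13×10^-4, f = 0.01385, h_1 = f(L/D)V²/2g = 0.4695 m
Pipe 2: V = 1.832 m/s, Re = 6.95×10^5, ε/D = 2.25×10^-6, f = 0.01236, h_2 = f(L/D)V²/2g = 4.688 m
Series → Q common, losses add: H = Σh = 5.158 m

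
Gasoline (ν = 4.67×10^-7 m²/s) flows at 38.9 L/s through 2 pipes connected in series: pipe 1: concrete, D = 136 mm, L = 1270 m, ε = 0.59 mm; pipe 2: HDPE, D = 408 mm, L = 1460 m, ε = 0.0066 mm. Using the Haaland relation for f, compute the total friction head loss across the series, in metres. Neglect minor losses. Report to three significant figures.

H ≈ 100 m

Pipe 1: V = 2.678 m/s, Re = 7.80×10^5, ε/D = 0.00434, f = 0.02928, h_1 = f(L/D)V²/2g = 99.95 m
Pipe 2: V = 0.2975 m/s, Re = 2.60×10^5, ε/D = 1.62×10^-5, f = 0.01486, h_2 = f(L/D)V²/2g = 0.2399 m
Series → Q common, losses add: H = Σh = 100.2 m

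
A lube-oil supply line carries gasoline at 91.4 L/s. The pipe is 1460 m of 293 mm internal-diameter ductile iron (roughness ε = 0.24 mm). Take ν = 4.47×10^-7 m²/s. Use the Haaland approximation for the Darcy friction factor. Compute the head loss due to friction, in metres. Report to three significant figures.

h_f ≈ 8.91 m

V = 4Q/(πD²) = 4·0.0914/(π·0.293²) = 1.356 m/s
Re = VD/ν = 1.356·0.293/4.47×10^-7 = 8.89×10^5 → turbulent
ε/D = 0.24/293 = 8.19×10^-4
Haaland: f = 0.01910
h_f = f(L/D)V²/(2g) = 0.01910·(1460/0.293)·1.356²/(2·9.81) = 8.913 m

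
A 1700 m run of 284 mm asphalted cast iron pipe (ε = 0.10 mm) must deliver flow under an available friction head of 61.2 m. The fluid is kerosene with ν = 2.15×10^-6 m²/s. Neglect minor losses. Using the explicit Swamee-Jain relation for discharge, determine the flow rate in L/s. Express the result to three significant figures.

Swamee-Jain (Type II): Q = -0.965·√(gD⁵h_f/L)·ln[ε/(3.7D) + √(3.17ν²L/(gD³h_f))]
√(gD⁵h_f/L) = √(9.81·0.284⁵·61.2/1700) = 0.02554
ε/(3.7D) = 9.52×10^-5; √(3.17ν²L/(gD³h_f)) = 4.26×10^-5
Q = -0.965·0.02554·ln(1.377×10^-4) = 0.2191 m³/s
Check: V = 3.46 m/s, Re = 4.57×10^5, f = 0.01687, h_f = 61.6 m ≈ 61.2 m ✓

Q ≈ 219 L/s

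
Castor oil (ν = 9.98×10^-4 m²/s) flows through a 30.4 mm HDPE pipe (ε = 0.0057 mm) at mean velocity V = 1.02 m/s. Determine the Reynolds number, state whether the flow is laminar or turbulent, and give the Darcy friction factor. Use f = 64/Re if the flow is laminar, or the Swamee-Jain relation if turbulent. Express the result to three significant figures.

Re = VD/ν = 1.020·0.0304/9.98×10^-4 = 31.1
Re < 2300 → laminar → f = 64/Re = 2.060

Re ≈ 31.1; laminar; f = 64/Re ≈ 2.06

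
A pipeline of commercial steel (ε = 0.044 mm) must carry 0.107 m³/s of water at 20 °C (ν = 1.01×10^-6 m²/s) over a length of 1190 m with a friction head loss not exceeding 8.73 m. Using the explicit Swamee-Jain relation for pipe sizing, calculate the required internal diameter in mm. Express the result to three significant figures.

Swamee-Jain (Type III): D = 0.66·[ε^1.25·(LQ²/(gh_f))^4.75 + ν·Q^9.4·(L/(gh_f))^5.2]^0.04
LQ²/(gh_f) = 0.1591; L/(gh_f) = 13.90
Term 1 = ε^1.25·(…)^4.75 = 5.78×10^-10; Term 2 = ν·Q^9.4·(…)^5.2 = 6.66×10^-10
D = 0.66·(5.78×10^-10 + 6.66×10^-10)^0.04 = 0.2906 m = 291 mm
Check: V = 1.61 m/s, Re = 4.64×10^5, f = 0.01514, h_f = 8.22 m ≈ 8.73 m ✓

D ≈ 291 mm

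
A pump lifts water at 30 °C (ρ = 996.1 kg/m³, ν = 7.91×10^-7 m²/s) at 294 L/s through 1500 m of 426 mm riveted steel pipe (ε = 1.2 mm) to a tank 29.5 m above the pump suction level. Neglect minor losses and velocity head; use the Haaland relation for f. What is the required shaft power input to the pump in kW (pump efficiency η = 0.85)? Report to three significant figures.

V = 4Q/(πD²) = 2.063 m/s; Re = 1.11×10^6; ε/D = 0.00282; f = 0.02588
h_f = f(L/D)V²/2g = 19.76 m
Total head H = z + h_f = 29.5 + 19.76 = 49.26 m
P_hyd = ρgQH = 996.1·9.81·0.294·49.26 = 141.5 kW
P_shaft = P_hyd/η = 141.5/0.85 = 166.5 kW

P_shaft ≈ 166 kW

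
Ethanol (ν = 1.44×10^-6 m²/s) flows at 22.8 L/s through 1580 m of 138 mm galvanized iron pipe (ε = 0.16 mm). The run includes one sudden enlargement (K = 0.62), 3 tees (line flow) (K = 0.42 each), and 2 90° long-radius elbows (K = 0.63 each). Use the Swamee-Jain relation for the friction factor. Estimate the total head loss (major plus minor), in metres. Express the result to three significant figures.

H_L ≈ 30.5 m

V = 4Q/(πD²) = 1.524 m/s; V²/2g = 0.1184 m
Re = 1.46×10^5, ε/D = 0.00116 → f = 0.02222 (Swamee-Jain)
Major: h_f = f(L/D)·V²/2g = 0.02222·11449·0.1184 = 30.13 m
Minor: ΣK = 3.14; h_m = ΣK·V²/2g = 0.3719 m
Total H_L = 30.13 + 0.3719 = 30.50 m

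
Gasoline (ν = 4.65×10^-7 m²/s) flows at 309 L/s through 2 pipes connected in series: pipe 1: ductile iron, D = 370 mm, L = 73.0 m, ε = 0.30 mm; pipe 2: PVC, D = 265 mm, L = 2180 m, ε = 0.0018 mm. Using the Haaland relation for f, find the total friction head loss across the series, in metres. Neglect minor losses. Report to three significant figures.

H ≈ 132 m

Pipe 1: V = 2.874 m/s, Re = 2.29×10^6, ε/D = 8.11×10^-4, f = 0.01885, h_1 = f(L/D)V²/2g = 1.565 m
Pipe 2: V = 5.602 m/s, Re = 3.19×10^6, ε/D = 6.79×10^-6, f = 0.009889, h_2 = f(L/D)V²/2g = 130.1 m
Series → Q common, losses add: H = Σh = 131.7 m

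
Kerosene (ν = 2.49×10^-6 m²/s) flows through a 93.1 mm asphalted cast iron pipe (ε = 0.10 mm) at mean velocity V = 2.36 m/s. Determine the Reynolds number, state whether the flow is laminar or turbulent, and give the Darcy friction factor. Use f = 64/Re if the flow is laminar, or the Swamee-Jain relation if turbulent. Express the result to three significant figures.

Re ≈ 8.82×10^4; turbulent; f ≈ 0.0229

Re = VD/ν = 2.360·0.0931/2.49×10^-6 = 8.82×10^4
Re > 4000 → turbulent; ε/D = 0.00107
Swamee-Jain: f = 0.02286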